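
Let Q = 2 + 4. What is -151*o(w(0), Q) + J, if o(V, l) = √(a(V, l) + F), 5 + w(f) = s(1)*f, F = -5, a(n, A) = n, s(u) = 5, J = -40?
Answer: -40 - 151*I*√10 ≈ -40.0 - 477.5*I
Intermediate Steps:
Q = 6
w(f) = -5 + 5*f
o(V, l) = √(-5 + V) (o(V, l) = √(V - 5) = √(-5 + V))
-151*o(w(0), Q) + J = -151*√(-5 + (-5 + 5*0)) - 40 = -151*√(-5 + (-5 + 0)) - 40 = -151*√(-5 - 5) - 40 = -151*I*√10 - 40 = -40 - 151*I*√10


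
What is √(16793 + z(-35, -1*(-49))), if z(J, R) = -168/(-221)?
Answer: √820224041/221 ≈ 129.59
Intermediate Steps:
z(J, R) = 168/221 (z(J, R) = -168*(-1/221) = 168/221)
√(16793 + z(-35, -1*(-49))) = √(16793 + 168/221) = √(3711421/221) = √820224041/221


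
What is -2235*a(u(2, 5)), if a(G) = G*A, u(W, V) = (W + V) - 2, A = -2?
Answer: 22350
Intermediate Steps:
u(W, V) = -2 + V + W (u(W, V) = (V + W) - 2 = -2 + V + W)
a(G) = -2*G (a(G) = G*(-2) = -2*G)
-2235*a(u(2, 5)) = -(-4470)*(-2 + 5 + 2) = -(-4470)*5 = -2235*(-10) = 22350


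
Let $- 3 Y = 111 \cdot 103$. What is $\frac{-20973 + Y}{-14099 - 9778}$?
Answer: $\frac{24784}{23877} \approx 1.038$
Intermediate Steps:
$Y = -3811$ ($Y = - \frac{111 \cdot 103}{3} = \left(- \frac{1}{3}\right) 11433 = -3811$)
$\frac{-20973 + Y}{-14099 - 9778} = \frac{-20973 - 3811}{-14099 - 9778} = - \frac{24784}{-23877} = \left(-24784\right) \left(- \frac{1}{23877}\right) = \frac{24784}{23877}$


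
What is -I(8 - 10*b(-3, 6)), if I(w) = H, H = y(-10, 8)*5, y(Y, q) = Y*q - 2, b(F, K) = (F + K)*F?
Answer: 410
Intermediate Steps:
b(F, K) = F*(F + K)
y(Y, q) = -2 + Y*q
H = -410 (H = (-2 - 10*8)*5 = (-2 - 80)*5 = -82*5 = -410)
I(w) = -410
-I(8 - 10*b(-3, 6)) = -1*(-410) = 410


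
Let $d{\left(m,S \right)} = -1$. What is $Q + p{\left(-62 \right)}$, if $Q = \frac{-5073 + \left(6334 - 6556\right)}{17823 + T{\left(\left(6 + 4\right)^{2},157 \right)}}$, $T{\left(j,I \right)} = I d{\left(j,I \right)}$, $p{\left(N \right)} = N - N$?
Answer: $- \frac{5295}{17666} \approx -0.29973$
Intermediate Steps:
$p{\left(N \right)} = 0$
$T{\left(j,I \right)} = - I$ ($T{\left(j,I \right)} = I \left(-1\right) = - I$)
$Q = - \frac{5295}{17666}$ ($Q = \frac{-5073 + \left(6334 - 6556\right)}{17823 - 157} = \frac{-5073 - 222}{17666} = \left(-5295\right) \frac{1}{17666} = - \frac{5295}{17666} \approx -0.29973$)
$Q + p{\left(-62 \right)} = - \frac{5295}{17666} + 0 = - \frac{5295}{17666}$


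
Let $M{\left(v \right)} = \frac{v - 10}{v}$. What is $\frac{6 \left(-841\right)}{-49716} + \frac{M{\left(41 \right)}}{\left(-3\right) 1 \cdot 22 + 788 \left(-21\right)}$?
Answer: $\frac{47717539}{470350647} \approx 0.10145$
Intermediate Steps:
$M{\left(v \right)} = \frac{-10 + v}{v}$
$\frac{6 \left(-841\right)}{-49716} + \frac{M{\left(41 \right)}}{\left(-3\right) 1 \cdot 22 + 788 \left(-21\right)} = \frac{6 \left(-841\right)}{-49716} + \frac{\frac{1}{41} \left(-10 + 41\right)}{\left(-3\right) 1 \cdot 22 + 788 \left(-21\right)} = \left(-5046\right) \left(- \frac{1}{49716}\right) + \frac{\frac{1}{41} \cdot 31}{\left(-3\right) 22 - 16548} = \frac{841}{8286} + \frac{31}{41 \left(-66 - 16548\right)} = \frac{841}{8286} + \frac{31}{41 \left(-16614\right)} = \frac{841}{8286} + \frac{31}{41} \left(- \frac{1}{16614}\right) = \frac{841}{8286} - \frac{31}{681174} = \frac{47717539}{470350647}$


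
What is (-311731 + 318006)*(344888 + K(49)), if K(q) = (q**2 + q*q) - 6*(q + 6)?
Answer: 2192234000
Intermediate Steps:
K(q) = -36 - 6*q + 2*q**2 (K(q) = (q**2 + q**2) - 6*(6 + q) = 2*q**2 + (-36 - 6*q) = -36 - 6*q + 2*q**2)
(-311731 + 318006)*(344888 + K(49)) = (-311731 + 318006)*(344888 + (-36 - 6*49 + 2*49**2)) = 6275*(344888 + (-36 - 294 + 2*2401)) = 6275*(344888 + (-36 - 294 + 4802)) = 6275*(344888 + 4472) = 6275*349360 = 2192234000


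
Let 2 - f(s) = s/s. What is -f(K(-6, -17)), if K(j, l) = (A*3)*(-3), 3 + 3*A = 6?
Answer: -1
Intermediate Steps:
A = 1 (A = -1 + (1/3)*6 = -1 + 2 = 1)
K(j, l) = -9 (K(j, l) = (1*3)*(-3) = 3*(-3) = -9)
f(s) = 1 (f(s) = 2 - s/s = 2 - 1*1 = 2 - 1 = 1)
-f(K(-6, -17)) = -1*1 = -1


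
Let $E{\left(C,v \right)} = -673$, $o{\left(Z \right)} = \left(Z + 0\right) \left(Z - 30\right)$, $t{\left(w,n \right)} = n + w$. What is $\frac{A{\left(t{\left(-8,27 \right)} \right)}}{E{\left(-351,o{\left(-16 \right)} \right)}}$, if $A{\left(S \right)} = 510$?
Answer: $- \frac{510}{673} \approx -0.7578$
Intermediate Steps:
$o{\left(Z \right)} = Z \left(-30 + Z\right)$
$\frac{A{\left(t{\left(-8,27 \right)} \right)}}{E{\left(-351,o{\left(-16 \right)} \right)}} = \frac{510}{-673} = 510 \left(- \frac{1}{673}\right) = - \frac{510}{673}$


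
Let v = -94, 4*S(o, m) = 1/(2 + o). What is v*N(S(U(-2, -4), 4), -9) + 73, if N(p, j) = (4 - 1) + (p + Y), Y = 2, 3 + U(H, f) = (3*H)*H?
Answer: -8781/22 ≈ -399.14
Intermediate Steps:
U(H, f) = -3 + 3*H**2 (U(H, f) = -3 + (3*H)*H = -3 + 3*H**2)
S(o, m) = 1/(4*(2 + o))
N(p, j) = 5 + p (N(p, j) = (4 - 1) + (p + 2) = 3 + (2 + p) = 5 + p)
v*N(S(U(-2, -4), 4), -9) + 73 = -94*(5 + 1/(4*(2 + (-3 + 3*(-2)**2)))) + 73 = -94*(5 + 1/(4*(2 + (-3 + 3*4)))) + 73 = -94*(5 + 1/(4*(2 + (-3 + 12)))) + 73 = -94*(5 + 1/(4*(2 + 9))) + 73 = -94*(5 + (1/4)/11) + 73 = -94*(5 + (1/4)*(1/11)) + 73 = -94*(5 + 1/44) + 73 = -94*221/44 + 73 = -10387/22 + 73 = -8781/22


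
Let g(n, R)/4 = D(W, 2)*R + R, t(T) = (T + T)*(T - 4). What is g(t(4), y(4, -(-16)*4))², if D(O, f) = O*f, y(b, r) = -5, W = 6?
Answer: 67600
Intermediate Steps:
t(T) = 2*T*(-4 + T) (t(T) = (2*T)*(-4 + T) = 2*T*(-4 + T))
g(n, R) = 52*R (g(n, R) = 4*((6*2)*R + R) = 4*(12*R + R) = 4*(13*R) = 52*R)
g(t(4), y(4, -(-16)*4))² = (52*(-5))² = (-260)² = 67600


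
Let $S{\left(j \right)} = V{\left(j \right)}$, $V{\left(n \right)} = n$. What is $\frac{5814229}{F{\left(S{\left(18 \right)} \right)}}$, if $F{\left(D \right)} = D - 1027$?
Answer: $- \frac{5814229}{1009} \approx -5762.4$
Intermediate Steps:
$S{\left(j \right)} = j$
$F{\left(D \right)} = -1027 + D$ ($F{\left(D \right)} = D - 1027 = -1027 + D$)
$\frac{5814229}{F{\left(S{\left(18 \right)} \right)}} = \frac{5814229}{-1027 + 18} = \frac{5814229}{-1009} = 5814229 \left(- \frac{1}{1009}\right) = - \frac{5814229}{1009}$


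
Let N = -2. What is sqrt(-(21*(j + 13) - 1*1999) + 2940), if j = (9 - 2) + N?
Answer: sqrt(4561) ≈ 67.535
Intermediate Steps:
j = 5 (j = (9 - 2) - 2 = 7 - 2 = 5)
sqrt(-(21*(j + 13) - 1*1999) + 2940) = sqrt(-(21*(5 + 13) - 1*1999) + 2940) = sqrt(-(21*18 - 1999) + 2940) = sqrt(-(378 - 1999) + 2940) = sqrt(-1*(-1621) + 2940) = sqrt(1621 + 2940) = sqrt(4561)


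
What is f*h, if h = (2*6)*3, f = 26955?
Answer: 970380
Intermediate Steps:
h = 36 (h = 12*3 = 36)
f*h = 26955*36 = 970380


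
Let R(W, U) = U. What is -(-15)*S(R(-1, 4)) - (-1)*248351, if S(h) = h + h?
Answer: 248471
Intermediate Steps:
S(h) = 2*h
-(-15)*S(R(-1, 4)) - (-1)*248351 = -(-15)*2*4 - (-1)*248351 = -(-15)*8 - 1*(-248351) = -1*(-120) + 248351 = 120 + 248351 = 248471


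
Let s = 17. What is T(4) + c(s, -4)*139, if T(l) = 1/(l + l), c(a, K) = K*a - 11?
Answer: -87847/8 ≈ -10981.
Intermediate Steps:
c(a, K) = -11 + K*a
T(l) = 1/(2*l)
T(4) + c(s, -4)*139 = (½)/4 + (-11 - 4*17)*139 = (½)*(¼) + (-11 - 68)*139 = ⅛ - 79*139 = ⅛ - 10981 = -87847/8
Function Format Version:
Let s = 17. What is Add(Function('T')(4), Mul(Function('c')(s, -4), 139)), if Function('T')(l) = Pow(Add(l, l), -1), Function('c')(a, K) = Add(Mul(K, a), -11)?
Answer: Rational(-87847, 8) ≈ -10981.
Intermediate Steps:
Function('c')(a, K) = Add(-11, Mul(K, a))
Function('T')(l) = Mul(Rational(1, 2), Pow(l, -1)) (Function('T')(l) = Pow(Mul(2, l), -1) = Mul(Rational(1, 2), Pow(l, -1)))
Add(Function('T')(4), Mul(Function('c')(s, -4), 139)) = Add(Mul(Rational(1, 2), Pow(4, -1)), Mul(Add(-11, Mul(-4, 17)), 139)) = Add(Mul(Rational(1, 2), Rational(1, 4)), Mul(Add(-11, -68), 139)) = Add(Rational(1, 8), Mul(-79, 139)) = Add(Rational(1, 8), -10981) = Rational(-87847, 8)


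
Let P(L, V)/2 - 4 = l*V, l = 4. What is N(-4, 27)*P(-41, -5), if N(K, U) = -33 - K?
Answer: 928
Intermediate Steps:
P(L, V) = 8 + 8*V (P(L, V) = 8 + 2*(4*V) = 8 + 8*V)
N(-4, 27)*P(-41, -5) = (-33 - 1*(-4))*(8 + 8*(-5)) = (-33 + 4)*(8 - 40) = -29*(-32) = 928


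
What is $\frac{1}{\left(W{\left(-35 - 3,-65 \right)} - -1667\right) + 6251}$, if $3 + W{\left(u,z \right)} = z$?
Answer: $\frac{1}{7850} \approx 0.00012739$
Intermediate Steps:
$W{\left(u,z \right)} = -3 + z$
$\frac{1}{\left(W{\left(-35 - 3,-65 \right)} - -1667\right) + 6251} = \frac{1}{\left(\left(-3 - 65\right) - -1667\right) + 6251} = \frac{1}{\left(-68 + 1667\right) + 6251} = \frac{1}{1599 + 6251} = \frac{1}{7850}$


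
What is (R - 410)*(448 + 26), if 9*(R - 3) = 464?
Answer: -505442/3 ≈ -1.6848e+5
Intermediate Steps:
R = 491/9 (R = 3 + (⅑)*464 = 3 + 464/9 = 491/9 ≈ 54.556)
(R - 410)*(448 + 26) = (491/9 - 410)*(448 + 26) = -3199/9*474 = -505442/3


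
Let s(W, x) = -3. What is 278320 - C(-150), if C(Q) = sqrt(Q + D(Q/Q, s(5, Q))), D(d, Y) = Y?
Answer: 278320 - 3*I*sqrt(17) ≈ 2.7832e+5 - 12.369*I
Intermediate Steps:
C(Q) = sqrt(-3 + Q) (C(Q) = sqrt(Q - 3) = sqrt(-3 + Q))
278320 - C(-150) = 278320 - sqrt(-3 - 150) = 278320 - sqrt(-153) = 278320 - 3*I*sqrt(17)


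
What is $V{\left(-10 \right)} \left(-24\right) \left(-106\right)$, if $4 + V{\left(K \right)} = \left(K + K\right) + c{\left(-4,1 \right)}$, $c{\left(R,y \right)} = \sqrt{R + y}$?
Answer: $-61056 + 2544 i \sqrt{3} \approx -61056.0 + 4406.3 i$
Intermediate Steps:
$V{\left(K \right)} = -4 + 2 K + i \sqrt{3}$ ($V{\left(K \right)} = -4 + \left(\left(K + K\right) + \sqrt{-4 + 1}\right) = -4 + \left(2 K + \sqrt{-3}\right) = -4 + \left(2 K + i \sqrt{3}\right) = -4 + 2 K + i \sqrt{3}$)
$V{\left(-10 \right)} \left(-24\right) \left(-106\right) = \left(-4 + 2 \left(-10\right) + i \sqrt{3}\right) \left(-24\right) \left(-106\right) = \left(-4 - 20 + i \sqrt{3}\right) \left(-24\right) \left(-106\right) = \left(-24 + i \sqrt{3}\right) \left(-24\right) \left(-106\right) = \left(576 - 24 i \sqrt{3}\right) \left(-106\right) = -61056 + 2544 i \sqrt{3}$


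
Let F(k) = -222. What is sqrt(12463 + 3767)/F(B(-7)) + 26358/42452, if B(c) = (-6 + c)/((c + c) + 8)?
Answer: 13179/21226 - sqrt(16230)/222 ≈ 0.047029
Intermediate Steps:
B(c) = (-6 + c)/(8 + 2*c) (B(c) = (-6 + c)/(2*c + 8) = (-6 + c)/(8 + 2*c))
sqrt(12463 + 3767)/F(B(-7)) + 26358/42452 = sqrt(12463 + 3767)/(-222) + 26358/42452 = sqrt(16230)*(-1/222) + 26358*(1/42452) = -sqrt(16230)/222 + 13179/21226 = 13179/21226 - sqrt(16230)/222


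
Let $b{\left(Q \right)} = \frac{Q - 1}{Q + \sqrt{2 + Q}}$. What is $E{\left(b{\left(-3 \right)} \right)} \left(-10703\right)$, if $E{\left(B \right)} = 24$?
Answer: $-256872$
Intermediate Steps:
$b{\left(Q \right)} = \frac{-1 + Q}{Q + \sqrt{2 + Q}}$
$E{\left(b{\left(-3 \right)} \right)} \left(-10703\right) = 24 \left(-10703\right) = -256872$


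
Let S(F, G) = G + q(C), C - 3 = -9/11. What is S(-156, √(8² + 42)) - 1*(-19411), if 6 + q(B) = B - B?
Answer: 19405 + √106 ≈ 19415.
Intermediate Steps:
C = 24/11 (C = 3 - 9/11 = 24/11 ≈ 2.1818)
q(B) = -6 (q(B) = -6 + (B - B) = -6 + 0 = -6)
S(F, G) = -6 + G (S(F, G) = G - 6 = -6 + G)
S(-156, √(8² + 42)) - 1*(-19411) = (-6 + √(8² + 42)) - 1*(-19411) = (-6 + √(64 + 42)) + 19411 = (-6 + √106) + 19411 = 19405 + √106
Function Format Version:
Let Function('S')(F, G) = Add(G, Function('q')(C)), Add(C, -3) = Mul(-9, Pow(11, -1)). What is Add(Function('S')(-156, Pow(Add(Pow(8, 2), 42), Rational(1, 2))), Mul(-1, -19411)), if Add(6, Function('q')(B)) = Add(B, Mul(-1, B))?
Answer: Add(19405, Pow(106, Rational(1, 2))) ≈ 19415.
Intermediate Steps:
C = Rational(24, 11) (C = Add(3, Mul(-9, Pow(11, -1))) = Add(3, Mul(-9, Rational(1, 11))) = Add(3, Rational(-9, 11)) = Rational(24, 11) ≈ 2.1818)
Function('q')(B) = -6 (Function('q')(B) = Add(-6, Add(B, Mul(-1, B))) = Add(-6, 0) = -6)
Function('S')(F, G) = Add(-6, G) (Function('S')(F, G) = Add(G, -6) = Add(-6, G))
Add(Function('S')(-156, Pow(Add(Pow(8, 2), 42), Rational(1, 2))), Mul(-1, -19411)) = Add(Add(-6, Pow(Add(Pow(8, 2), 42), Rational(1, 2))), Mul(-1, -19411)) = Add(Add(-6, Pow(Add(64, 42), Rational(1, 2))), 19411) = Add(Add(-6, Pow(106, Rational(1, 2))), 19411) = Add(19405, Pow(106, Rational(1, 2)))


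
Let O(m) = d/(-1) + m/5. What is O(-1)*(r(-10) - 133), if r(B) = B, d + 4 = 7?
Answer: 2288/5 ≈ 457.60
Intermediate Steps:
d = 3 (d = -4 + 7 = 3)
O(m) = -3 + m/5 (O(m) = 3/(-1) + m/5 = 3*(-1) + m*(1/5) = -3 + m/5)
O(-1)*(r(-10) - 133) = (-3 + (1/5)*(-1))*(-10 - 133) = (-3 - 1/5)*(-143) = -16/5*(-143) = 2288/5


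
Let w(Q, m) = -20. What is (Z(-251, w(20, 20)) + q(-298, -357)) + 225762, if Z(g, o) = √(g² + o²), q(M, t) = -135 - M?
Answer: 225925 + √63401 ≈ 2.2618e+5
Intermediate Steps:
(Z(-251, w(20, 20)) + q(-298, -357)) + 225762 = (√((-251)² + (-20)²) + (-135 - 1*(-298))) + 225762 = (√(63001 + 400) + (-135 + 298)) + 225762 = (√63401 + 163) + 225762 = (163 + √63401) + 225762 = 225925 + √63401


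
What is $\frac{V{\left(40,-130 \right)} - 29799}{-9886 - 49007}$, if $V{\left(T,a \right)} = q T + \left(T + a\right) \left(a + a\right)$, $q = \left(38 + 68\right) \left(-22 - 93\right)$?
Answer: $\frac{493999}{58893} \approx 8.3881$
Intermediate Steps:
$q = -12190$ ($q = 106 \left(-115\right) = -12190$)
$V{\left(T,a \right)} = - 12190 T + 2 a \left(T + a\right)$ ($V{\left(T,a \right)} = - 12190 T + \left(T + a\right) \left(a + a\right) = - 12190 T + \left(T + a\right) 2 a = - 12190 T + 2 a \left(T + a\right)$)
$\frac{V{\left(40,-130 \right)} - 29799}{-9886 - 49007} = \frac{\left(\left(-12190\right) 40 + 2 \left(-130\right)^{2} + 2 \cdot 40 \left(-130\right)\right) - 29799}{-9886 - 49007} = \frac{\left(-487600 + 2 \cdot 16900 - 10400\right) - 29799}{-58893} = \left(\left(-487600 + 33800 - 10400\right) - 29799\right) \left(- \frac{1}{58893}\right) = \left(-464200 - 29799\right) \left(- \frac{1}{58893}\right) = \left(-493999\right) \left(- \frac{1}{58893}\right) = \frac{493999}{58893}$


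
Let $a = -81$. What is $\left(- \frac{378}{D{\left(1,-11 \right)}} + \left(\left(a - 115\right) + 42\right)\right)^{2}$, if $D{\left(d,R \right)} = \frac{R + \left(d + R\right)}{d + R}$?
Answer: $111556$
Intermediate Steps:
$D{\left(d,R \right)} = \frac{d + 2 R}{R + d}$ ($D{\left(d,R \right)} = \frac{R + \left(R + d\right)}{R + d} = \frac{d + 2 R}{R + d}$)
$\left(- \frac{378}{D{\left(1,-11 \right)}} + \left(\left(a - 115\right) + 42\right)\right)^{2} = \left(- \frac{378}{\frac{1}{-11 + 1} \left(1 + 2 \left(-11\right)\right)} + \left(\left(-81 - 115\right) + 42\right)\right)^{2} = \left(- \frac{378}{\frac{1}{-10} \left(1 - 22\right)} + \left(-196 + 42\right)\right)^{2} = \left(- \frac{378}{\left(- \frac{1}{10}\right) \left(-21\right)} - 154\right)^{2} = \left(- \frac{378}{\frac{21}{10}} - 154\right)^{2} = \left(\left(-378\right) \frac{10}{21} - 154\right)^{2} = \left(-180 - 154\right)^{2} = \left(-334\right)^{2} = 111556$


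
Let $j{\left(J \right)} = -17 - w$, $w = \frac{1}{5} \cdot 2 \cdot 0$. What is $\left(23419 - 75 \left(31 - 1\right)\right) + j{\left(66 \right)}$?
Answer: $21152$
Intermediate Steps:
$w = 0$ ($w = \frac{1}{5} \cdot 2 \cdot 0 = \frac{2}{5} \cdot 0 = 0$)
$j{\left(J \right)} = -17$ ($j{\left(J \right)} = -17 - 0 = -17 + 0 = -17$)
$\left(23419 - 75 \left(31 - 1\right)\right) + j{\left(66 \right)} = \left(23419 - 75 \left(31 - 1\right)\right) - 17 = \left(23419 - 2250\right) - 17 = 21169 - 17 = 21152$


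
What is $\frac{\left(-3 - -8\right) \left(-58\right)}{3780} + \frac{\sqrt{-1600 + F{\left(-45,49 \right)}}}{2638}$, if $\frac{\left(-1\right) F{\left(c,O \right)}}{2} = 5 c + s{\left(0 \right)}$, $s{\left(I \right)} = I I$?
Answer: $- \frac{29}{378} + \frac{5 i \sqrt{46}}{2638} \approx -0.07672 + 0.012855 i$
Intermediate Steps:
$s{\left(I \right)} = I^{2}$
$F{\left(c,O \right)} = - 10 c$ ($F{\left(c,O \right)} = - 2 \left(5 c + 0^{2}\right) = - 2 \left(5 c + 0\right) = - 2 \cdot 5 c = - 10 c$)
$\frac{\left(-3 - -8\right) \left(-58\right)}{3780} + \frac{\sqrt{-1600 + F{\left(-45,49 \right)}}}{2638} = \frac{\left(-3 - -8\right) \left(-58\right)}{3780} + \frac{\sqrt{-1600 - -450}}{2638} = \left(-3 + 8\right) \left(-58\right) \frac{1}{3780} + \sqrt{-1600 + 450} \cdot \frac{1}{2638} = 5 \left(-58\right) \frac{1}{3780} + \sqrt{-1150} \cdot \frac{1}{2638} = \left(-290\right) \frac{1}{3780} + 5 i \sqrt{46} \cdot \frac{1}{2638} = - \frac{29}{378} + \frac{5 i \sqrt{46}}{2638}$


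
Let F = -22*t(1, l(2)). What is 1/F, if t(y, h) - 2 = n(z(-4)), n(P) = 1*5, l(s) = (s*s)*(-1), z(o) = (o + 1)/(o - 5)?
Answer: -1/154 ≈ -0.0064935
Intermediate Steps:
z(o) = (1 + o)/(-5 + o)
l(s) = -s**2 (l(s) = s**2*(-1) = -s**2)
n(P) = 5
t(y, h) = 7 (t(y, h) = 2 + 5 = 7)
F = -154 (F = -22*7 = -154)
1/F = 1/(-154) = -1/154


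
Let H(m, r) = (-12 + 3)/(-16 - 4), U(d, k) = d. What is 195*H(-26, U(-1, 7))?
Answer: 351/4 ≈ 87.750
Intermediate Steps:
H(m, r) = 9/20 (H(m, r) = -9/(-20) = -9*(-1/20) = 9/20)
195*H(-26, U(-1, 7)) = 195*(9/20) = 351/4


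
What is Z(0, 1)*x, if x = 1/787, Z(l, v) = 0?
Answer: 0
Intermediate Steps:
x = 1/787 ≈ 0.0012706
Z(0, 1)*x = 0*(1/787) = 0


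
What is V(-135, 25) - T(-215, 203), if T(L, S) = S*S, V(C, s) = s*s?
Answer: -40584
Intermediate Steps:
V(C, s) = s²
T(L, S) = S²
V(-135, 25) - T(-215, 203) = 25² - 1*203² = 625 - 1*41209 = 625 - 41209 = -40584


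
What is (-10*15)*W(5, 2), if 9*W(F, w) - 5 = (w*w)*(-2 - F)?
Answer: 1150/3 ≈ 383.33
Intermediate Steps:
W(F, w) = 5/9 + w²*(-2 - F)/9 (W(F, w) = 5/9 + ((w*w)*(-2 - F))/9 = 5/9 + (w²*(-2 - F))/9 = 5/9 + w²*(-2 - F)/9)
(-10*15)*W(5, 2) = (-10*15)*(5/9 - 2/9*2² - ⅑*5*2²) = -150*(5/9 - 2/9*4 - ⅑*5*4) = -150*(5/9 - 8/9 - 20/9) = -150*(-23/9) = 1150/3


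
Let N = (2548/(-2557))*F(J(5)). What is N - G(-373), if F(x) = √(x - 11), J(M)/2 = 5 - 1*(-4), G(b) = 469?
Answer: -469 - 2548*√7/2557 ≈ -471.64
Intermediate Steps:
J(M) = 18 (J(M) = 2*(5 - 1*(-4)) = 2*(5 + 4) = 2*9 = 18)
F(x) = √(-11 + x)
N = -2548*√7/2557 (N = (2548/(-2557))*√(-11 + 18) = (2548*(-1/2557))*√7 = -2548*√7/2557 ≈ -2.6364)
N - G(-373) = -2548*√7/2557 - 1*469 = -2548*√7/2557 - 469 = -469 - 2548*√7/2557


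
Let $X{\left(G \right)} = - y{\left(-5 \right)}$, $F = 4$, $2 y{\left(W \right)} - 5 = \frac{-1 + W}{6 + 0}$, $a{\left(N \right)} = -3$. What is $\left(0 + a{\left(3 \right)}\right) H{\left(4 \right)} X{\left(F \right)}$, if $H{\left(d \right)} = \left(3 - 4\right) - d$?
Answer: $-30$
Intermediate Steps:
$y{\left(W \right)} = \frac{29}{12} + \frac{W}{12}$ ($y{\left(W \right)} = \frac{5}{2} + \frac{\left(-1 + W\right) \frac{1}{6 + 0}}{2} = \frac{5}{2} + \frac{\left(-1 + W\right) \frac{1}{6}}{2} = \frac{5}{2} + \frac{- \frac{1}{6} + \frac{W}{6}}{2} = \frac{5}{2} + \left(- \frac{1}{12} + \frac{W}{12}\right) = \frac{29}{12} + \frac{W}{12}$)
$H{\left(d \right)} = -1 - d$
$X{\left(G \right)} = -2$ ($X{\left(G \right)} = - (\frac{29}{12} + \frac{1}{12} \left(-5\right)) = - (\frac{29}{12} - \frac{5}{12}) = \left(-1\right) 2 = -2$)
$\left(0 + a{\left(3 \right)}\right) H{\left(4 \right)} X{\left(F \right)} = \left(0 - 3\right) \left(-1 - 4\right) \left(-2\right) = - 3 \left(-1 - 4\right) \left(-2\right) = \left(-3\right) \left(-5\right) \left(-2\right) = 15 \left(-2\right) = -30$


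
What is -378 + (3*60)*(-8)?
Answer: -1818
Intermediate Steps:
-378 + (3*60)*(-8) = -378 + 180*(-8) = -378 - 1440 = -1818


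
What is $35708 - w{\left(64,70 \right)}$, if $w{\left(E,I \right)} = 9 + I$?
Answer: $35629$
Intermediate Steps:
$35708 - w{\left(64,70 \right)} = 35708 - \left(9 + 70\right) = 35708 - 79 = 35629$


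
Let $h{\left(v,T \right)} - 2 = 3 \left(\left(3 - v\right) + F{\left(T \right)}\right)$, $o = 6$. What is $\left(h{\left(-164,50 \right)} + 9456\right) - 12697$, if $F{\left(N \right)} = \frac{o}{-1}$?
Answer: $-2756$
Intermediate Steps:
$F{\left(N \right)} = -6$ ($F{\left(N \right)} = \frac{6}{-1} = 6 \left(-1\right) = -6$)
$h{\left(v,T \right)} = -7 - 3 v$ ($h{\left(v,T \right)} = 2 + 3 \left(\left(3 - v\right) - 6\right) = 2 + 3 \left(-3 - v\right) = 2 - \left(9 + 3 v\right) = -7 - 3 v$)
$\left(h{\left(-164,50 \right)} + 9456\right) - 12697 = \left(\left(-7 - -492\right) + 9456\right) - 12697 = \left(\left(-7 + 492\right) + 9456\right) - 12697 = \left(485 + 9456\right) - 12697 = 9941 - 12697 = -2756$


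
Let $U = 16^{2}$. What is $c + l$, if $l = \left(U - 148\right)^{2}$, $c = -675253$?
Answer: $-663589$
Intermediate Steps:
$U = 256$
$l = 11664$ ($l = \left(256 - 148\right)^{2} = 108^{2} = 11664$)
$c + l = -675253 + 11664 = -663589$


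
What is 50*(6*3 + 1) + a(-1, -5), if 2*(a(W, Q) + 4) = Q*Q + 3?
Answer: 960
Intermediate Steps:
a(W, Q) = -5/2 + Q²/2 (a(W, Q) = -4 + (Q*Q + 3)/2 = -4 + (Q² + 3)/2 = -4 + (3 + Q²)/2 = -4 + (3/2 + Q²/2) = -5/2 + Q²/2)
50*(6*3 + 1) + a(-1, -5) = 50*(6*3 + 1) + (-5/2 + (½)*(-5)²) = 50*(18 + 1) + (-5/2 + (½)*25) = 50*19 + (-5/2 + 25/2) = 950 + 10 = 960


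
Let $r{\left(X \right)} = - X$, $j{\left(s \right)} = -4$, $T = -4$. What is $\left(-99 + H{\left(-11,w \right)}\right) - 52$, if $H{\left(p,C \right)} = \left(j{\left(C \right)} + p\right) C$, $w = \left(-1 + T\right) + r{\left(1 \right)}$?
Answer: $-61$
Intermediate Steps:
$w = -6$ ($w = \left(-1 - 4\right) - 1 = -5 - 1 = -6$)
$H{\left(p,C \right)} = C \left(-4 + p\right)$ ($H{\left(p,C \right)} = \left(-4 + p\right) C = C \left(-4 + p\right)$)
$\left(-99 + H{\left(-11,w \right)}\right) - 52 = \left(-99 - 6 \left(-4 - 11\right)\right) - 52 = \left(-99 - -90\right) - 52 = \left(-99 + 90\right) - 52 = -9 - 52 = -61$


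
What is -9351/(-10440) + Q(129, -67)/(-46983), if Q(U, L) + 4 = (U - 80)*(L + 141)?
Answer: 44613817/54500280 ≈ 0.81860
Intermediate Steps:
Q(U, L) = -4 + (-80 + U)*(141 + L) (Q(U, L) = -4 + (U - 80)*(L + 141) = -4 + (-80 + U)*(141 + L))
-9351/(-10440) + Q(129, -67)/(-46983) = -9351/(-10440) + (-11284 - 80*(-67) + 141*129 - 67*129)/(-46983) = -9351*(-1/10440) + (-11284 + 5360 + 18189 - 8643)*(-1/46983) = 1039/1160 + 3622*(-1/46983) = 1039/1160 - 3622/46983 = 44613817/54500280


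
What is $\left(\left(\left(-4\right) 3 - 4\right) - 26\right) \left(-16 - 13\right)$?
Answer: $1218$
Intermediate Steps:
$\left(\left(\left(-4\right) 3 - 4\right) - 26\right) \left(-16 - 13\right) = \left(\left(-12 - 4\right) - 26\right) \left(-16 - 13\right) = \left(-16 - 26\right) \left(-29\right) = \left(-42\right) \left(-29\right) = 1218$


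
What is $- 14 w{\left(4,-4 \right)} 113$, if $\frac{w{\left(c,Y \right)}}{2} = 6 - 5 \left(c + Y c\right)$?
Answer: $-208824$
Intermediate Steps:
$w{\left(c,Y \right)} = 12 - 10 c - 10 Y c$ ($w{\left(c,Y \right)} = 2 \left(6 - 5 \left(c + Y c\right)\right) = 2 \left(6 - \left(5 c + 5 Y c\right)\right) = 2 \left(6 - 5 c - 5 Y c\right) = 12 - 10 c - 10 Y c$)
$- 14 w{\left(4,-4 \right)} 113 = - 14 \left(12 - 40 - \left(-40\right) 4\right) 113 = - 14 \left(12 - 40 + 160\right) 113 = \left(-14\right) 132 \cdot 113 = \left(-1848\right) 113 = -208824$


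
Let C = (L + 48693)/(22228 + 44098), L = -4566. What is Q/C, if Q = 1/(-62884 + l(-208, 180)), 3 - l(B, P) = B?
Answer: -5102/212736267 ≈ -2.3983e-5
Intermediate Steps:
l(B, P) = 3 - B
Q = -1/62673 (Q = 1/(-62884 + (3 - 1*(-208))) = 1/(-62884 + (3 + 208)) = 1/(-62884 + 211) = 1/(-62673) = -1/62673 ≈ -1.5956e-5)
C = 44127/66326 (C = (-4566 + 48693)/(22228 + 44098) = 44127/66326 ≈ 0.66531)
Q/C = -1/(62673*44127/66326) = -1/62673*66326/44127 = -5102/212736267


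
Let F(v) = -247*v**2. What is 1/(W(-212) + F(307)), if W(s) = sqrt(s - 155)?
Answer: -23279503/541935259927376 - I*sqrt(367)/541935259927376 ≈ -4.2956e-8 - 3.535e-14*I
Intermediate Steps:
W(s) = sqrt(-155 + s)
1/(W(-212) + F(307)) = 1/(sqrt(-155 - 212) - 247*307**2) = 1/(sqrt(-367) - 247*94249) = 1/(I*sqrt(367) - 23279503) = 1/(-23279503 + I*sqrt(367))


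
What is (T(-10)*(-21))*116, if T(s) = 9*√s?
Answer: -21924*I*√10 ≈ -69330.0*I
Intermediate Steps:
(T(-10)*(-21))*116 = ((9*√(-10))*(-21))*116 = ((9*(I*√10))*(-21))*116 = ((9*I*√10)*(-21))*116 = -189*I*√10*116 = -21924*I*√10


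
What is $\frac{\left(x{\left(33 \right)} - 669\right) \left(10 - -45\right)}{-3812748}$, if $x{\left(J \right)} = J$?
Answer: $\frac{2915}{317729} \approx 0.0091745$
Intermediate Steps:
$\frac{\left(x{\left(33 \right)} - 669\right) \left(10 - -45\right)}{-3812748} = \frac{\left(33 - 669\right) \left(10 - -45\right)}{-3812748} = - 636 \left(10 + 45\right) \left(- \frac{1}{3812748}\right) = \left(-636\right) 55 \left(- \frac{1}{3812748}\right) = \left(-34980\right) \left(- \frac{1}{3812748}\right) = \frac{2915}{317729}$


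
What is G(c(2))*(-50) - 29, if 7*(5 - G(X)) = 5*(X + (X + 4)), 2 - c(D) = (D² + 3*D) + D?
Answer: -5953/7 ≈ -850.43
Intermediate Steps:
c(D) = 2 - D² - 4*D (c(D) = 2 - ((D² + 3*D) + D) = 2 - (D² + 4*D) = 2 + (-D² - 4*D) = 2 - D² - 4*D)
G(X) = 15/7 - 10*X/7 (G(X) = 5 - 5*(X + (X + 4))/7 = 5 - 5*(X + (4 + X))/7 = 5 - 5*(4 + 2*X)/7 = 5 - (20 + 10*X)/7 = 5 + (-20/7 - 10*X/7) = 15/7 - 10*X/7)
G(c(2))*(-50) - 29 = (15/7 - 10*(2 - 1*2² - 4*2)/7)*(-50) - 29 = (15/7 - 10*(2 - 1*4 - 8)/7)*(-50) - 29 = (15/7 - 10*(2 - 4 - 8)/7)*(-50) - 29 = (15/7 - 10/7*(-10))*(-50) - 29 = (15/7 + 100/7)*(-50) - 29 = (115/7)*(-50) - 29 = -5750/7 - 29 = -5953/7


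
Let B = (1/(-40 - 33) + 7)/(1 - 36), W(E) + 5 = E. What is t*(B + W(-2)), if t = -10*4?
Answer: 147160/511 ≈ 287.98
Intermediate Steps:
W(E) = -5 + E
t = -40
B = -102/511 (B = (1/(-73) + 7)/(-35) = (-1/73 + 7)*(-1/35) = (510/73)*(-1/35) = -102/511 ≈ -0.19961)
t*(B + W(-2)) = -40*(-102/511 + (-5 - 2)) = -40*(-102/511 - 7) = -40*(-3679/511) = 147160/511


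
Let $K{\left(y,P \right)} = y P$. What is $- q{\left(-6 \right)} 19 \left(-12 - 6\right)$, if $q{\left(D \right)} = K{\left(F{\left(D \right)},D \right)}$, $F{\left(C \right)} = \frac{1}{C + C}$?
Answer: $171$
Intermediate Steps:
$F{\left(C \right)} = \frac{1}{2 C}$
$K{\left(y,P \right)} = P y$
$q{\left(D \right)} = \frac{1}{2}$ ($q{\left(D \right)} = D \frac{1}{2 D} = \frac{1}{2}$)
$- q{\left(-6 \right)} 19 \left(-12 - 6\right) = - \frac{1}{2} \cdot 19 \left(-12 - 6\right) = - \frac{19 \left(-18\right)}{2} = \left(-1\right) \left(-171\right) = 171$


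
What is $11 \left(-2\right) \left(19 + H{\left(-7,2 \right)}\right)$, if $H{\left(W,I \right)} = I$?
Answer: $-462$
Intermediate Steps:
$11 \left(-2\right) \left(19 + H{\left(-7,2 \right)}\right) = 11 \left(-2\right) \left(19 + 2\right) = \left(-22\right) 21 = -462$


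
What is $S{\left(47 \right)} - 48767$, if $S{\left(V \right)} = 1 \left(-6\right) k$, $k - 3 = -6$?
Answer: $-48749$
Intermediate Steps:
$k = -3$ ($k = 3 - 6 = -3$)
$S{\left(V \right)} = 18$ ($S{\left(V \right)} = 1 \left(-6\right) \left(-3\right) = \left(-6\right) \left(-3\right) = 18$)
$S{\left(47 \right)} - 48767 = 18 - 48767 = -48749$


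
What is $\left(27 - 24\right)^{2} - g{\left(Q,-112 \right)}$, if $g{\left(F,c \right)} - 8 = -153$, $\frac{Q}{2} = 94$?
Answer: $154$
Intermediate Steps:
$Q = 188$ ($Q = 2 \cdot 94 = 188$)
$g{\left(F,c \right)} = -145$ ($g{\left(F,c \right)} = 8 - 153 = -145$)
$\left(27 - 24\right)^{2} - g{\left(Q,-112 \right)} = \left(27 - 24\right)^{2} - -145 = 3^{2} + 145 = 9 + 145 = 154$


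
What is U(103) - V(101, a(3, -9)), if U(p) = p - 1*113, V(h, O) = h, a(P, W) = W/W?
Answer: -111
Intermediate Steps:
a(P, W) = 1
U(p) = -113 + p (U(p) = p - 113 = -113 + p)
U(103) - V(101, a(3, -9)) = (-113 + 103) - 1*101 = -10 - 101 = -111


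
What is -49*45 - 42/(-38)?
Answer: -41874/19 ≈ -2203.9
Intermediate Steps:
-49*45 - 42/(-38) = -2205 - 42*(-1/38) = -2205 + 21/19 = -41874/19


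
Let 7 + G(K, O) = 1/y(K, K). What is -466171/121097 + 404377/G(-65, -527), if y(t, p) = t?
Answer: -167536172419/2906328 ≈ -57645.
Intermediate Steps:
G(K, O) = -7 + 1/K
-466171/121097 + 404377/G(-65, -527) = -466171/121097 + 404377/(-7 + 1/(-65)) = -466171*1/121097 + 404377/(-7 - 1/65) = -466171/121097 + 404377/(-456/65) = -466171/121097 + 404377*(-65/456) = -466171/121097 - 1383395/24 = -167536172419/2906328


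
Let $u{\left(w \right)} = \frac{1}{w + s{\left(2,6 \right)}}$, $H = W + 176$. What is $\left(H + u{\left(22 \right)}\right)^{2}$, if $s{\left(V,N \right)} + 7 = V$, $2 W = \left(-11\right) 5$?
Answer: $\frac{25512601}{1156} \approx 22070.0$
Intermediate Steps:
$W = - \frac{55}{2}$ ($W = \frac{\left(-11\right) 5}{2} = \frac{1}{2} \left(-55\right) = - \frac{55}{2} \approx -27.5$)
$s{\left(V,N \right)} = -7 + V$
$H = \frac{297}{2}$ ($H = - \frac{55}{2} + 176 = \frac{297}{2} \approx 148.5$)
$u{\left(w \right)} = \frac{1}{-5 + w}$ ($u{\left(w \right)} = \frac{1}{w + \left(-7 + 2\right)} = \frac{1}{w - 5} = \frac{1}{-5 + w}$)
$\left(H + u{\left(22 \right)}\right)^{2} = \left(\frac{297}{2} + \frac{1}{-5 + 22}\right)^{2} = \left(\frac{297}{2} + \frac{1}{17}\right)^{2} = \left(\frac{5051}{34}\right)^{2} = \frac{25512601}{1156}$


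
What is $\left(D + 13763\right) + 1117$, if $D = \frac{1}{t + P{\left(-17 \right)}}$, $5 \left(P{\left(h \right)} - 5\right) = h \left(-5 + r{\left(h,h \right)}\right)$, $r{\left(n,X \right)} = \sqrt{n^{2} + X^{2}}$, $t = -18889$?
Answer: $\frac{132416006251365}{8898925183} + \frac{1445 \sqrt{2}}{8898925183} \approx 14880.0$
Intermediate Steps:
$r{\left(n,X \right)} = \sqrt{X^{2} + n^{2}}$
$P{\left(h \right)} = 5 + \frac{h \left(-5 + \sqrt{2} \sqrt{h^{2}}\right)}{5}$ ($P{\left(h \right)} = 5 + \frac{h \left(-5 + \sqrt{h^{2} + h^{2}}\right)}{5} = 5 + \frac{h \left(-5 + \sqrt{2 h^{2}}\right)}{5} = 5 + \frac{h \left(-5 + \sqrt{2} \sqrt{h^{2}}\right)}{5}$)
$D = \frac{1}{-18867 - \frac{289 \sqrt{2}}{5}}$ ($D = \frac{1}{-18889 + \left(5 - -17 + \frac{1}{5} \left(-17\right) \sqrt{2} \sqrt{\left(-17\right)^{2}}\right)} = \frac{1}{-18889 + \left(5 + 17 + \frac{1}{5} \left(-17\right) \sqrt{2} \sqrt{289}\right)} = \frac{1}{-18889 + \left(5 + 17 + \frac{1}{5} \left(-17\right) \sqrt{2} \cdot 17\right)} = \frac{1}{-18889 + \left(5 + 17 - \frac{289 \sqrt{2}}{5}\right)} = \frac{1}{-18889 + \left(22 - \frac{289 \sqrt{2}}{5}\right)} = \frac{1}{-18867 - \frac{289 \sqrt{2}}{5}} \approx -5.2774 \cdot 10^{-5}$)
$\left(D + 13763\right) + 1117 = \left(\left(- \frac{471675}{8898925183} + \frac{1445 \sqrt{2}}{8898925183}\right) + 13763\right) + 1117 = \left(\frac{122475906821954}{8898925183} + \frac{1445 \sqrt{2}}{8898925183}\right) + 1117 = \frac{132416006251365}{8898925183} + \frac{1445 \sqrt{2}}{8898925183}$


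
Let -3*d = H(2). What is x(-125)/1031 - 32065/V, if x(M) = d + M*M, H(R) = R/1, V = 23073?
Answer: 109147076/7929421 ≈ 13.765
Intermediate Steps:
H(R) = R (H(R) = R*1 = R)
d = -⅔ (d = -⅓*2 = -⅔ ≈ -0.66667)
x(M) = -⅔ + M² (x(M) = -⅔ + M*M = -⅔ + M²)
x(-125)/1031 - 32065/V = (-⅔ + (-125)²)/1031 - 32065/23073 = (-⅔ + 15625)*(1/1031) - 32065*1/23073 = (46873/3)*(1/1031) - 32065/23073 = 46873/3093 - 32065/23073 = 109147076/7929421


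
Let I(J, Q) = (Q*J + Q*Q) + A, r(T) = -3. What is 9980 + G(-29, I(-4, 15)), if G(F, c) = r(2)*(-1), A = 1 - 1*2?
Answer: 9983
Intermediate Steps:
A = -1 (A = 1 - 2 = -1)
I(J, Q) = -1 + Q**2 + J*Q (I(J, Q) = (Q*J + Q*Q) - 1 = (J*Q + Q**2) - 1 = (Q**2 + J*Q) - 1 = -1 + Q**2 + J*Q)
G(F, c) = 3 (G(F, c) = -3*(-1) = 3)
9980 + G(-29, I(-4, 15)) = 9980 + 3 = 9983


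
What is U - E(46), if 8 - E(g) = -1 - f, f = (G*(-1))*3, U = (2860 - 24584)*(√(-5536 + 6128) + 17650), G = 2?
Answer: -383428603 - 86896*√37 ≈ -3.8396e+8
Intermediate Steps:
U = -383428600 - 86896*√37 (U = -21724*(√592 + 17650) = -21724*(4*√37 + 17650) = -21724*(17650 + 4*√37) = -383428600 - 86896*√37 ≈ -3.8396e+8)
f = -6 (f = (2*(-1))*3 = -2*3 = -6)
E(g) = 3 (E(g) = 8 - (-1 - 1*(-6)) = 8 - (-1 + 6) = 8 - 1*5 = 8 - 5 = 3)
U - E(46) = (-383428600 - 86896*√37) - 1*3 = (-383428600 - 86896*√37) - 3 = -383428603 - 86896*√37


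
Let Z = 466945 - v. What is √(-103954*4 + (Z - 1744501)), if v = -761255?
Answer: I*√932117 ≈ 965.46*I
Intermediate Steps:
Z = 1228200 (Z = 466945 - 1*(-761255) = 466945 + 761255 = 1228200)
√(-103954*4 + (Z - 1744501)) = √(-103954*4 + (1228200 - 1744501)) = √(-415816 - 516301) = √(-932117) = I*√932117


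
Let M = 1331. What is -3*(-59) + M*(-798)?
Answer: -1061961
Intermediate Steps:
-3*(-59) + M*(-798) = -3*(-59) + 1331*(-798) = 177 - 1062138 = -1061961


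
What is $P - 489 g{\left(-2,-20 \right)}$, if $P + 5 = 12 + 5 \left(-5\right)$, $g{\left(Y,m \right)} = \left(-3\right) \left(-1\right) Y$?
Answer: $2916$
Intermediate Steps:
$g{\left(Y,m \right)} = 3 Y$
$P = -18$ ($P = -5 + \left(12 + 5 \left(-5\right)\right) = -5 + \left(12 - 25\right) = -5 - 13 = -18$)
$P - 489 g{\left(-2,-20 \right)} = -18 - 489 \cdot 3 \left(-2\right) = -18 - -2934 = -18 + 2934 = 2916$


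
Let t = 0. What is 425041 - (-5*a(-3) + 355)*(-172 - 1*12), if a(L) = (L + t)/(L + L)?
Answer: 489901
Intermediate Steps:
a(L) = ½ (a(L) = (L + 0)/(L + L) = L/((2*L)) = L*(1/(2*L)) = ½)
425041 - (-5*a(-3) + 355)*(-172 - 1*12) = 425041 - (-5*½ + 355)*(-172 - 1*12) = 425041 - (-5/2 + 355)*(-172 - 12) = 425041 - 705*(-184)/2 = 425041 - 1*(-64860) = 425041 + 64860 = 489901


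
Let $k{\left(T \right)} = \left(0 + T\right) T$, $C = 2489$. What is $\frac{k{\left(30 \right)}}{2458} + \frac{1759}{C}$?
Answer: $\frac{3281861}{3058981} \approx 1.0729$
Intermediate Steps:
$k{\left(T \right)} = T^{2}$ ($k{\left(T \right)} = T T = T^{2}$)
$\frac{k{\left(30 \right)}}{2458} + \frac{1759}{C} = \frac{30^{2}}{2458} + \frac{1759}{2489} = 900 \cdot \frac{1}{2458} + 1759 \cdot \frac{1}{2489} = \frac{450}{1229} + \frac{1759}{2489} = \frac{3281861}{3058981}$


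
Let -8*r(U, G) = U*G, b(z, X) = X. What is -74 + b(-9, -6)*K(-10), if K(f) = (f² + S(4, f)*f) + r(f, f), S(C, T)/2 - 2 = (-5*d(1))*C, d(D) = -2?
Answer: 4441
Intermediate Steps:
S(C, T) = 4 + 20*C (S(C, T) = 4 + 2*((-5*(-2))*C) = 4 + 2*(10*C) = 4 + 20*C)
r(U, G) = -G*U/8 (r(U, G) = -U*G/8 = -G*U/8)
K(f) = 84*f + 7*f²/8 (K(f) = (f² + (4 + 20*4)*f) - f*f/8 = (f² + (4 + 80)*f) - f²/8 = (f² + 84*f) - f²/8 = 84*f + 7*f²/8)
-74 + b(-9, -6)*K(-10) = -74 - 21*(-10)*(96 - 10)/4 = -74 - 21*(-10)*86/4 = -74 - 6*(-1505/2) = -74 + 4515 = 4441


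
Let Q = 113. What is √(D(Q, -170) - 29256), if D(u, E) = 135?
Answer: I*√29121 ≈ 170.65*I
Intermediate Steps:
√(D(Q, -170) - 29256) = √(135 - 29256) = √(-29121) = I*√29121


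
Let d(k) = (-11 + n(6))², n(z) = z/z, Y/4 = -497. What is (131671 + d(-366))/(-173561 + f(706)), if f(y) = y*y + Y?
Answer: 131771/322887 ≈ 0.40810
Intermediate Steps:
Y = -1988 (Y = 4*(-497) = -1988)
n(z) = 1
d(k) = 100 (d(k) = (-11 + 1)² = (-10)² = 100)
f(y) = -1988 + y² (f(y) = y*y - 1988 = y² - 1988 = -1988 + y²)
(131671 + d(-366))/(-173561 + f(706)) = (131671 + 100)/(-173561 + (-1988 + 706²)) = 131771/(-173561 + (-1988 + 498436)) = 131771/(-173561 + 496448) = 131771/322887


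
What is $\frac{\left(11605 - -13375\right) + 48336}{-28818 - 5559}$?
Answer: $- \frac{73316}{34377} \approx -2.1327$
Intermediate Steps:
$\frac{\left(11605 - -13375\right) + 48336}{-28818 - 5559} = \frac{\left(11605 + 13375\right) + 48336}{-34377} = \left(24980 + 48336\right) \left(- \frac{1}{34377}\right) = 73316 \left(- \frac{1}{34377}\right) = - \frac{73316}{34377}$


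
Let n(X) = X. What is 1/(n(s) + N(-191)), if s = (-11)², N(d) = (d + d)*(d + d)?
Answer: 1/146045 ≈ 6.8472e-6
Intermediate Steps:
N(d) = 4*d² (N(d) = (2*d)*(2*d) = 4*d²)
s = 121
1/(n(s) + N(-191)) = 1/(121 + 4*(-191)²) = 1/(121 + 4*36481) = 1/(121 + 145924) = 1/146045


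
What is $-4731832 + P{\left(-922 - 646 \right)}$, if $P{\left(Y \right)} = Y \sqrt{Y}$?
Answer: $-4731832 - 43904 i \sqrt{2} \approx -4.7318 \cdot 10^{6} - 62090.0 i$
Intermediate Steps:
$P{\left(Y \right)} = Y^{\frac{3}{2}}$
$-4731832 + P{\left(-922 - 646 \right)} = -4731832 + \left(-922 - 646\right)^{\frac{3}{2}} = -4731832 + \left(-1568\right)^{\frac{3}{2}} = -4731832 - 43904 i \sqrt{2}$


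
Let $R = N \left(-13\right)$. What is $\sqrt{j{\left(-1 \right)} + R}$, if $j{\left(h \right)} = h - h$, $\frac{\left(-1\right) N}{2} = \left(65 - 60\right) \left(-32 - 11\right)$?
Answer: $i \sqrt{5590} \approx 74.766 i$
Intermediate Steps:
$N = 430$ ($N = - 2 \left(65 - 60\right) \left(-32 - 11\right) = - 2 \cdot 5 \left(-43\right) = \left(-2\right) \left(-215\right) = 430$)
$R = -5590$ ($R = 430 \left(-13\right) = -5590$)
$j{\left(h \right)} = 0$
$\sqrt{j{\left(-1 \right)} + R} = \sqrt{0 - 5590} = \sqrt{-5590} = i \sqrt{5590}$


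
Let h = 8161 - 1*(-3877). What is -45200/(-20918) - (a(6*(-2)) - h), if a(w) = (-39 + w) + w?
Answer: 126586959/10459 ≈ 12103.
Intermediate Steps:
a(w) = -39 + 2*w
h = 12038 (h = 8161 + 3877 = 12038)
-45200/(-20918) - (a(6*(-2)) - h) = -45200/(-20918) - ((-39 + 2*(6*(-2))) - 1*12038) = -45200*(-1/20918) - ((-39 + 2*(-12)) - 12038) = 22600/10459 - ((-39 - 24) - 12038) = 22600/10459 - (-63 - 12038) = 22600/10459 - 1*(-12101) = 22600/10459 + 12101 = 126586959/10459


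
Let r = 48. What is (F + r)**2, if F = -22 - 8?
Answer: 324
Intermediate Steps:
F = -30
(F + r)**2 = (-30 + 48)**2 = 18**2 = 324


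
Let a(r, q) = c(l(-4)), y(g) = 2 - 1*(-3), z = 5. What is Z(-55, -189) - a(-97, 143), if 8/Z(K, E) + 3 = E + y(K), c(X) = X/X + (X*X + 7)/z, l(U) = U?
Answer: -5276/935 ≈ -5.6428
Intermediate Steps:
y(g) = 5 (y(g) = 2 + 3 = 5)
c(X) = 12/5 + X**2/5 (c(X) = X/X + (X*X + 7)/5 = 1 + (X**2 + 7)*(1/5) = 1 + (7 + X**2)*(1/5) = 1 + (7/5 + X**2/5) = 12/5 + X**2/5)
a(r, q) = 28/5 (a(r, q) = 12/5 + (1/5)*(-4)**2 = 12/5 + (1/5)*16 = 12/5 + 16/5 = 28/5)
Z(K, E) = 8/(2 + E) (Z(K, E) = 8/(-3 + (E + 5)) = 8/(-3 + (5 + E)) = 8/(2 + E))
Z(-55, -189) - a(-97, 143) = 8/(2 - 189) - 1*28/5 = 8/(-187) - 28/5 = 8*(-1/187) - 28/5 = -8/187 - 28/5 = -5276/935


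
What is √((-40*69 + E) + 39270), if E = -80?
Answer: √36430 ≈ 190.87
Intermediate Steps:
√((-40*69 + E) + 39270) = √((-40*69 - 80) + 39270) = √((-2760 - 80) + 39270) = √(-2840 + 39270) = √36430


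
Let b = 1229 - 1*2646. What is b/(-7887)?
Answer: 1417/7887 ≈ 0.17966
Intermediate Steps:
b = -1417 (b = 1229 - 2646 = -1417)
b/(-7887) = -1417/(-7887) = -1417*(-1/7887) = 1417/7887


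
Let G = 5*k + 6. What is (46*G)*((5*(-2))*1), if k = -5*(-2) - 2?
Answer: -21160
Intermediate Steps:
k = 8 (k = 10 - 2 = 8)
G = 46 (G = 5*8 + 6 = 40 + 6 = 46)
(46*G)*((5*(-2))*1) = (46*46)*((5*(-2))*1) = 2116*(-10*1) = 2116*(-10) = -21160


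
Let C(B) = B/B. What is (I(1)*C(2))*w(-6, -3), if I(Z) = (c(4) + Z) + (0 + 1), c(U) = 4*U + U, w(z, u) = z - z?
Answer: 0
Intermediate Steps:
w(z, u) = 0
c(U) = 5*U
C(B) = 1
I(Z) = 21 + Z (I(Z) = (5*4 + Z) + (0 + 1) = (20 + Z) + 1 = 21 + Z)
(I(1)*C(2))*w(-6, -3) = ((21 + 1)*1)*0 = (22*1)*0 = 22*0 = 0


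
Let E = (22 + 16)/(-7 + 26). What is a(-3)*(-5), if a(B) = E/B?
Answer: 10/3 ≈ 3.3333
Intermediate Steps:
E = 2 (E = 38/19 = 38*(1/19) = 2)
a(B) = 2/B
a(-3)*(-5) = (2/(-3))*(-5) = (2*(-1/3))*(-5) = -2/3*(-5) = 10/3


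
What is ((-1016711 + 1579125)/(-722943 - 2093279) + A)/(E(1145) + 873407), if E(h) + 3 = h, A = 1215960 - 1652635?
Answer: -614887152132/1231462066939 ≈ -0.49931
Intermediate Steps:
A = -436675
E(h) = -3 + h
((-1016711 + 1579125)/(-722943 - 2093279) + A)/(E(1145) + 873407) = ((-1016711 + 1579125)/(-722943 - 2093279) - 436675)/((-3 + 1145) + 873407) = (562414/(-2816222) - 436675)/(1142 + 873407) = (562414*(-1/2816222) - 436675)/874549 = (-281207/1408111 - 436675)*(1/874549) = -614887152132/1408111*1/874549 = -614887152132/1231462066939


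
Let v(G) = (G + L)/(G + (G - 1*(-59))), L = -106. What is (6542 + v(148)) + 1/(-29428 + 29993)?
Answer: 262437147/40115 ≈ 6542.1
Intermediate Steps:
v(G) = (-106 + G)/(59 + 2*G) (v(G) = (G - 106)/(G + (G - 1*(-59))) = (-106 + G)/(G + (G + 59)) = (-106 + G)/(G + (59 + G)) = (-106 + G)/(59 + 2*G))
(6542 + v(148)) + 1/(-29428 + 29993) = (6542 + (-106 + 148)/(59 + 2*148)) + 1/(-29428 + 29993) = (6542 + 42/(59 + 296)) + 1/565 = (6542 + 42/355) + 1/565 = 2322452/355 + 1/565 = 262437147/40115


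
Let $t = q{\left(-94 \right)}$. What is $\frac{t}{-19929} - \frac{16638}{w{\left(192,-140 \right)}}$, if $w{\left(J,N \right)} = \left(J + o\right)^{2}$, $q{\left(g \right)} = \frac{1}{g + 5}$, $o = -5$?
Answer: $- \frac{29510469509}{62023850889} \approx -0.47579$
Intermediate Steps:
$q{\left(g \right)} = \frac{1}{5 + g}$
$w{\left(J,N \right)} = \left(-5 + J\right)^{2}$ ($w{\left(J,N \right)} = \left(J - 5\right)^{2} = \left(-5 + J\right)^{2}$)
$t = - \frac{1}{89}$ ($t = \frac{1}{5 - 94} = \frac{1}{-89} = - \frac{1}{89} \approx -0.011236$)
$\frac{t}{-19929} - \frac{16638}{w{\left(192,-140 \right)}} = - \frac{1}{89 \left(-19929\right)} - \frac{16638}{\left(-5 + 192\right)^{2}} = \left(- \frac{1}{89}\right) \left(- \frac{1}{19929}\right) - \frac{16638}{187^{2}} = \frac{1}{1773681} - \frac{16638}{34969} = - \frac{29510469509}{62023850889}$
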